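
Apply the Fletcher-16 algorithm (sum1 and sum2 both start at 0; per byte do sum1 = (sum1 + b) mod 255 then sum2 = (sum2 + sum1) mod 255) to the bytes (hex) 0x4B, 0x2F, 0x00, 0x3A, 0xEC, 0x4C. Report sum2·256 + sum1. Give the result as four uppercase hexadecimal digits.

Running sums (mod 255):
  after byte 0 (0x4B): sum1=75, sum2=75
  after byte 1 (0x2F): sum1=122, sum2=197
  after byte 2 (0x00): sum1=122, sum2=64
  after byte 3 (0x3A): sum1=180, sum2=244
  after byte 4 (0xEC): sum1=161, sum2=150
  after byte 5 (0x4C): sum1=237, sum2=132
Checksum = sum2·256 + sum1 = 132·256 + 237 = 34029 = 0x84ED.

84ED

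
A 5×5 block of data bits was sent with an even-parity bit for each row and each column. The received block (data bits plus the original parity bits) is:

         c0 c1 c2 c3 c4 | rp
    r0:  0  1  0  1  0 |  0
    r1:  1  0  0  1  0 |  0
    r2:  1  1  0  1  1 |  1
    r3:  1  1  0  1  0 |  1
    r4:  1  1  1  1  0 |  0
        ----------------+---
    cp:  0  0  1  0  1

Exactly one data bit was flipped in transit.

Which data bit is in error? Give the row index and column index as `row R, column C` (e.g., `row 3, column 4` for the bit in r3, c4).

row 2, column 3

Recompute each row's even parity and compare to rp:
  r0: data parity 0, sent rp 0 → ok
  r1: data parity 0, sent rp 0 → ok
  r2: data parity 0, sent rp 1 → mismatch
  r3: data parity 1, sent rp 1 → ok
  r4: data parity 0, sent rp 0 → ok
Recompute each column's even parity and compare to cp:
  c0: data parity 0, sent cp 0 → ok
  c1: data parity 0, sent cp 0 → ok
  c2: data parity 1, sent cp 1 → ok
  c3: data parity 1, sent cp 0 → mismatch
  c4: data parity 1, sent cp 1 → ok
Exactly one row (r2) and one column (c3) fail → the flipped bit is at their intersection.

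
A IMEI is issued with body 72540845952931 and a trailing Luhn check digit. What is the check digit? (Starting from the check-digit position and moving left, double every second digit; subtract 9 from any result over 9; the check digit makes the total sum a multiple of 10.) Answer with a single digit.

8

Partial digits right→left: 1 3 9 2 5 9 5 4 8 0 4 5 2 7
Double every second digit counting from the check-digit position (so the 1st, 3rd, 5th, ... of the partial from the right).
  doubled (with −9 where >9): 2 9 1 1 7 8 4 → sum 32
  kept as-is: 3 2 9 4 0 5 7 → sum 30
Total = 32 + 30 = 62.
Check digit = (10 − (62 mod 10)) mod 10 = 8.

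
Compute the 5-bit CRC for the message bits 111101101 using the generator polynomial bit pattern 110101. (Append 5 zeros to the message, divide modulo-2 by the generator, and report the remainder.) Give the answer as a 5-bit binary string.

10000

Append 5 zeros: 11110110100000. Divide by 110101 (XOR where the leading bit is 1):
  pos 0: 111101 XOR 110101 = 001000
  pos 2: 100010 XOR 110101 = 010111
  pos 3: 101111 XOR 110101 = 011010
  pos 4: 110100 XOR 110101 = 000001
Remainder (last 5 bits) = 10000. This is the CRC / FCS.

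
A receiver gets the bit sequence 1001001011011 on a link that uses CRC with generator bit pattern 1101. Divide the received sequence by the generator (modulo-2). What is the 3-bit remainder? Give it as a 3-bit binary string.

Modulo-2 division of 1001001011011 by 1101:
  pos 0: 1001 XOR 1101 = 0100
  pos 1: 1000 XOR 1101 = 0101
  pos 2: 1010 XOR 1101 = 0111
  pos 3: 1111 XOR 1101 = 0010
  pos 5: 1001 XOR 1101 = 0100
  pos 6: 1001 XOR 1101 = 0100
  pos 7: 1000 XOR 1101 = 0101
  pos 8: 1011 XOR 1101 = 0110
  pos 9: 1101 XOR 1101 = 0000
Remainder = 000 (zero — the frame passes the CRC check).

000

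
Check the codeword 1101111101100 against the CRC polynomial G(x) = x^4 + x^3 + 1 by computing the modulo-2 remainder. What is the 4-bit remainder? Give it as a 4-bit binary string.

1010

Modulo-2 division of 1101111101100 by 11001:
  pos 0: 11011 XOR 11001 = 00010
  pos 3: 10111 XOR 11001 = 01110
  pos 4: 11100 XOR 11001 = 00101
  pos 6: 10111 XOR 11001 = 01110
  pos 7: 11100 XOR 11001 = 00101
Remainder = 1010 (nonzero — an error is detected).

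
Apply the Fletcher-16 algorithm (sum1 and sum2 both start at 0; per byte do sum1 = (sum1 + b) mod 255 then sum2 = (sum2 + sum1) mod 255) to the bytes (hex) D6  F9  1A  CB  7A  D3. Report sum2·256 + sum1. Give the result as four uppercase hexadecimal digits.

7F05

Running sums (mod 255):
  after byte 0 (D6): sum1=214, sum2=214
  after byte 1 (F9): sum1=208, sum2=167
  after byte 2 (1A): sum1=234, sum2=146
  after byte 3 (CB): sum1=182, sum2=73
  after byte 4 (7A): sum1=49, sum2=122
  after byte 5 (D3): sum1=5, sum2=127
Checksum = sum2·256 + sum1 = 127·256 + 5 = 32517 = 0x7F05.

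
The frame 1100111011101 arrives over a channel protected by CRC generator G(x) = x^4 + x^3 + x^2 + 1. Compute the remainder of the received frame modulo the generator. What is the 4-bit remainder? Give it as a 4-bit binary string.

Modulo-2 division of 1100111011101 by 11101:
  pos 0: 11001 XOR 11101 = 00100
  pos 2: 10011 XOR 11101 = 01110
  pos 3: 11100 XOR 11101 = 00001
  pos 7: 11110 XOR 11101 = 00011
Remainder = 0111 (nonzero — an error is detected).

0111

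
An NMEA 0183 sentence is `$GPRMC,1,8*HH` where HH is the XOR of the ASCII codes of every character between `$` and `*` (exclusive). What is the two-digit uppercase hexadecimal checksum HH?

42

XOR the ASCII codes of the payload characters:
  'G' = 0x47 → acc = 0x47
  'P' = 0x50 → acc = 0x17
  'R' = 0x52 → acc = 0x45
  'M' = 0x4D → acc = 0x08
  'C' = 0x43 → acc = 0x4B
  ',' = 0x2C → acc = 0x67
  '1' = 0x31 → acc = 0x56
  ',' = 0x2C → acc = 0x7A
  '8' = 0x38 → acc = 0x42
Checksum = 0x42.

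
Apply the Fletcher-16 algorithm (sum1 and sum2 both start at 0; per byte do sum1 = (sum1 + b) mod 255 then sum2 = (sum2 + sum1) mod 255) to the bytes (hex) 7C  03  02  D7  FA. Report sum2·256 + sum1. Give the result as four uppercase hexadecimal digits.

Running sums (mod 255):
  after byte 0 (7C): sum1=124, sum2=124
  after byte 1 (03): sum1=127, sum2=251
  after byte 2 (02): sum1=129, sum2=125
  after byte 3 (D7): sum1=89, sum2=214
  after byte 4 (FA): sum1=84, sum2=43
Checksum = sum2·256 + sum1 = 43·256 + 84 = 11092 = 0x2B54.

2B54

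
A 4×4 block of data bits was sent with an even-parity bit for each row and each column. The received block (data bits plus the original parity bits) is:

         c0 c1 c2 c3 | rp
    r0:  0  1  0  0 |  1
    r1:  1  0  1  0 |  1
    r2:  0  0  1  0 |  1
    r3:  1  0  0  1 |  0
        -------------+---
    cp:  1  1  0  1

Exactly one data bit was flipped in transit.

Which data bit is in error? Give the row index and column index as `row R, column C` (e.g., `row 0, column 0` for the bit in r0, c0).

row 1, column 0

Recompute each row's even parity and compare to rp:
  r0: data parity 1, sent rp 1 → ok
  r1: data parity 0, sent rp 1 → mismatch
  r2: data parity 1, sent rp 1 → ok
  r3: data parity 0, sent rp 0 → ok
Recompute each column's even parity and compare to cp:
  c0: data parity 0, sent cp 1 → mismatch
  c1: data parity 1, sent cp 1 → ok
  c2: data parity 0, sent cp 0 → ok
  c3: data parity 1, sent cp 1 → ok
Exactly one row (r1) and one column (c0) fail → the flipped bit is at their intersection.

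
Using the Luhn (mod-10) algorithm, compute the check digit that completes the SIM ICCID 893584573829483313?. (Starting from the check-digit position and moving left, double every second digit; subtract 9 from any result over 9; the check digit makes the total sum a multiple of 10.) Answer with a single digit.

5

Partial digits right→left: 3 1 3 3 8 4 9 2 8 3 7 5 4 8 5 3 9 8
Double every second digit counting from the check-digit position (so the 1st, 3rd, 5th, ... of the partial from the right).
  doubled (with −9 where >9): 6 6 7 9 7 5 8 1 9 → sum 58
  kept as-is: 1 3 4 2 3 5 8 3 8 → sum 37
Total = 58 + 37 = 95.
Check digit = (10 − (95 mod 10)) mod 10 = 5.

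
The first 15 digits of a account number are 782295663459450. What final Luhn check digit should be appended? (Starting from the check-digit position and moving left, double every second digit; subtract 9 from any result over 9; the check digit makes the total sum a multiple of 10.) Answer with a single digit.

Partial digits right→left: 0 5 4 9 5 4 3 6 6 5 9 2 2 8 7
Double every second digit counting from the check-digit position (so the 1st, 3rd, 5th, ... of the partial from the right).
  doubled (with −9 where >9): 0 8 1 6 3 9 4 5 → sum 36
  kept as-is: 5 9 4 6 5 2 8 → sum 39
Total = 36 + 39 = 75.
Check digit = (10 − (75 mod 10)) mod 10 = 5.

5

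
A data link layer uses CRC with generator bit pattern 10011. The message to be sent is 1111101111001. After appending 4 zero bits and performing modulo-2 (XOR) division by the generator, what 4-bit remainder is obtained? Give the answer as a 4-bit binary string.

Append 4 zeros: 11111011110010000. Divide by 10011 (XOR where the leading bit is 1):
  pos 0: 11111 XOR 10011 = 01100
  pos 1: 11000 XOR 10011 = 01011
  pos 2: 10111 XOR 10011 = 00100
  pos 4: 10011 XOR 10011 = 00000
  pos 9: 10010 XOR 10011 = 00001
Remainder (last 4 bits) = 1000. This is the CRC / FCS.

1000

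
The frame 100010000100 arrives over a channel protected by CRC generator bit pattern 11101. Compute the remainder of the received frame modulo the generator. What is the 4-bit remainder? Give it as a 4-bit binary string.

Modulo-2 division of 100010000100 by 11101:
  pos 0: 10001 XOR 11101 = 01100
  pos 1: 11000 XOR 11101 = 00101
  pos 3: 10100 XOR 11101 = 01001
  pos 4: 10010 XOR 11101 = 01111
  pos 5: 11111 XOR 11101 = 00010
Remainder = 1000 (nonzero — an error is detected).

1000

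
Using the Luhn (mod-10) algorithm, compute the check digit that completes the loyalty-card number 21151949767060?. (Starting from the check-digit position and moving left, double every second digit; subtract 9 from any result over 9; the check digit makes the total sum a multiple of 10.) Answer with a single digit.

8

Partial digits right→left: 0 6 0 7 6 7 9 4 9 1 5 1 1 2
Double every second digit counting from the check-digit position (so the 1st, 3rd, 5th, ... of the partial from the right).
  doubled (with −9 where >9): 0 0 3 9 9 1 2 → sum 24
  kept as-is: 6 7 7 4 1 1 2 → sum 28
Total = 24 + 28 = 52.
Check digit = (10 − (52 mod 10)) mod 10 = 8.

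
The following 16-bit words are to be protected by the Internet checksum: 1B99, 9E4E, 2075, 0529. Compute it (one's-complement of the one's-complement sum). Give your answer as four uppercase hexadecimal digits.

One's-complement addition (fold any carry out of bit 15 back into bit 0):
  0x1B99 + 0x9E4E = 0x0B9E7
  0xB9E7 + 0x2075 = 0x0DA5C
  0xDA5C + 0x0529 = 0x0DF85
One's-complement sum = 0xDF85.
Checksum = ~0xDF85 & 0xFFFF = 0x207A.

207A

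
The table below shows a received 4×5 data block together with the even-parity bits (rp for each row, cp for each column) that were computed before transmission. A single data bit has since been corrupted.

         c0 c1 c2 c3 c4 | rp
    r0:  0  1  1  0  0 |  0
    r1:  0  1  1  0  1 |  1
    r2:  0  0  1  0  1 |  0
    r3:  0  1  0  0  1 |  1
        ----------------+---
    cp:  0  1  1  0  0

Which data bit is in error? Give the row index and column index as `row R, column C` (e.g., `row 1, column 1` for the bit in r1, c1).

Recompute each row's even parity and compare to rp:
  r0: data parity 0, sent rp 0 → ok
  r1: data parity 1, sent rp 1 → ok
  r2: data parity 0, sent rp 0 → ok
  r3: data parity 0, sent rp 1 → mismatch
Recompute each column's even parity and compare to cp:
  c0: data parity 0, sent cp 0 → ok
  c1: data parity 1, sent cp 1 → ok
  c2: data parity 1, sent cp 1 → ok
  c3: data parity 0, sent cp 0 → ok
  c4: data parity 1, sent cp 0 → mismatch
Exactly one row (r3) and one column (c4) fail → the flipped bit is at their intersection.

row 3, column 4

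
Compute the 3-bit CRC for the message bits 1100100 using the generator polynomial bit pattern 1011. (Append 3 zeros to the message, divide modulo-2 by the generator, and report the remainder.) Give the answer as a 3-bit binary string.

Append 3 zeros: 1100100000. Divide by 1011 (XOR where the leading bit is 1):
  pos 0: 1100 XOR 1011 = 0111
  pos 1: 1111 XOR 1011 = 0100
  pos 2: 1000 XOR 1011 = 0011
  pos 4: 1100 XOR 1011 = 0111
  pos 5: 1110 XOR 1011 = 0101
  pos 6: 1010 XOR 1011 = 0001
Remainder (last 3 bits) = 001. This is the CRC / FCS.

001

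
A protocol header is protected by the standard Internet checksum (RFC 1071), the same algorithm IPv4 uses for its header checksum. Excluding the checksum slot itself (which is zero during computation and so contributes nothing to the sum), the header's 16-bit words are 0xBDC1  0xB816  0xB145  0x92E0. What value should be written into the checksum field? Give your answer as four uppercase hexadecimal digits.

4601

One's-complement addition (fold any carry out of bit 15 back into bit 0):
  0xBDC1 + 0xB816 = 0x175D7 → wrap carry → 0x75D8
  0x75D8 + 0xB145 = 0x1271D → wrap carry → 0x271E
  0x271E + 0x92E0 = 0x0B9FE
One's-complement sum = 0xB9FE.
Checksum = ~0xB9FE & 0xFFFF = 0x4601.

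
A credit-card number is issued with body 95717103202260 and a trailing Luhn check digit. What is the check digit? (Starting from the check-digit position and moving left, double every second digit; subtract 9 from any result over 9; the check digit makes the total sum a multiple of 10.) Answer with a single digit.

Partial digits right→left: 0 6 2 2 0 2 3 0 1 7 1 7 5 9
Double every second digit counting from the check-digit position (so the 1st, 3rd, 5th, ... of the partial from the right).
  doubled (with −9 where >9): 0 4 0 6 2 2 1 → sum 15
  kept as-is: 6 2 2 0 7 7 9 → sum 33
Total = 15 + 33 = 48.
Check digit = (10 − (48 mod 10)) mod 10 = 2.

2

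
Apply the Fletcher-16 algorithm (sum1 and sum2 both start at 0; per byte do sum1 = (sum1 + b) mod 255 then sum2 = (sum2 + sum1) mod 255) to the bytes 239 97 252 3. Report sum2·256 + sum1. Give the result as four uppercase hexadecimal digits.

Running sums (mod 255):
  after byte 0 (239): sum1=239, sum2=239
  after byte 1 (97): sum1=81, sum2=65
  after byte 2 (252): sum1=78, sum2=143
  after byte 3 (3): sum1=81, sum2=224
Checksum = sum2·256 + sum1 = 224·256 + 81 = 57425 = 0xE051.

E051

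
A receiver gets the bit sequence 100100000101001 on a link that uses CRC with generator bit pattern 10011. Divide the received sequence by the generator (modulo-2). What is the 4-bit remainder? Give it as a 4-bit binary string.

1000

Modulo-2 division of 100100000101001 by 10011:
  pos 0: 10010 XOR 10011 = 00001
  pos 4: 10000 XOR 10011 = 00011
  pos 7: 11101 XOR 10011 = 01110
  pos 8: 11100 XOR 10011 = 01111
  pos 9: 11110 XOR 10011 = 01101
  pos 10: 11011 XOR 10011 = 01000
Remainder = 1000 (nonzero — an error is detected).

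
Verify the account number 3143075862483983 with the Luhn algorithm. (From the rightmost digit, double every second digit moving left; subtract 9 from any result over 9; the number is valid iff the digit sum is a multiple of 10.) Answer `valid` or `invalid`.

From the right, keep odd positions and double even positions (subtract 9 from any doubled value over 9):
  doubled (positions 2,4,...): 7 6 8 3 1 0 8 6 → sum 39
  kept (positions 1,3,...): 3 9 8 2 8 7 3 1 → sum 41
Total = 80.
80 mod 10 = 0, so the number is valid.

valid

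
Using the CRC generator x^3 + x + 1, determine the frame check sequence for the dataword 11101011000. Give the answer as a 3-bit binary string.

Append 3 zeros: 11101011000000. Divide by 1011 (XOR where the leading bit is 1):
  pos 0: 1110 XOR 1011 = 0101
  pos 1: 1011 XOR 1011 = 0000
  pos 6: 1100 XOR 1011 = 0111
  pos 7: 1110 XOR 1011 = 0101
  pos 8: 1010 XOR 1011 = 0001
Remainder (last 3 bits) = 100. This is the CRC / FCS.

100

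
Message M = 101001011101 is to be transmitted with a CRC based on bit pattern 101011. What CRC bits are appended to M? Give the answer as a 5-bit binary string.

00100

Append 5 zeros: 10100101110100000. Divide by 101011 (XOR where the leading bit is 1):
  pos 0: 101001 XOR 101011 = 000010
  pos 4: 100111 XOR 101011 = 001100
  pos 6: 110001 XOR 101011 = 011010
  pos 7: 110100 XOR 101011 = 011111
  pos 8: 111110 XOR 101011 = 010101
  pos 9: 101010 XOR 101011 = 000001
Remainder (last 5 bits) = 00100. This is the CRC / FCS.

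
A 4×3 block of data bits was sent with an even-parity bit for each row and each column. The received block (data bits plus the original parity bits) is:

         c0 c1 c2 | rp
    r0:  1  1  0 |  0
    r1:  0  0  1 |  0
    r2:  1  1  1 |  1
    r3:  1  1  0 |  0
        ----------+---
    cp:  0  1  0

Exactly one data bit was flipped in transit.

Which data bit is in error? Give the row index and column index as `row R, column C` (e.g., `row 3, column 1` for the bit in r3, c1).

Recompute each row's even parity and compare to rp:
  r0: data parity 0, sent rp 0 → ok
  r1: data parity 1, sent rp 0 → mismatch
  r2: data parity 1, sent rp 1 → ok
  r3: data parity 0, sent rp 0 → ok
Recompute each column's even parity and compare to cp:
  c0: data parity 1, sent cp 0 → mismatch
  c1: data parity 1, sent cp 1 → ok
  c2: data parity 0, sent cp 0 → ok
Exactly one row (r1) and one column (c0) fail → the flipped bit is at their intersection.

row 1, column 0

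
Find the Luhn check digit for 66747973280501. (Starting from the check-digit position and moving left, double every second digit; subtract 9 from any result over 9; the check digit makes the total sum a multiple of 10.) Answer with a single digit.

Partial digits right→left: 1 0 5 0 8 2 3 7 9 7 4 7 6 6
Double every second digit counting from the check-digit position (so the 1st, 3rd, 5th, ... of the partial from the right).
  doubled (with −9 where >9): 2 1 7 6 9 8 3 → sum 36
  kept as-is: 0 0 2 7 7 7 6 → sum 29
Total = 36 + 29 = 65.
Check digit = (10 − (65 mod 10)) mod 10 = 5.

5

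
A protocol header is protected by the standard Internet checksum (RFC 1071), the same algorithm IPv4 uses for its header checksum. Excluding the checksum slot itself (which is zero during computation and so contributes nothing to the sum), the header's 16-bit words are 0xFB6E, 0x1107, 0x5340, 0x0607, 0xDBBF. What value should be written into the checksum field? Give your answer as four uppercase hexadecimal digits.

One's-complement addition (fold any carry out of bit 15 back into bit 0):
  0xFB6E + 0x1107 = 0x10C75 → wrap carry → 0x0C76
  0x0C76 + 0x5340 = 0x05FB6
  0x5FB6 + 0x0607 = 0x065BD
  0x65BD + 0xDBBF = 0x1417C → wrap carry → 0x417D
One's-complement sum = 0x417D.
Checksum = ~0x417D & 0xFFFF = 0xBE82.

BE82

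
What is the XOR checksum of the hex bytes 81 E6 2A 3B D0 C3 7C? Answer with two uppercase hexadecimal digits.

XOR the bytes together:
  start with 0x81
  0x81 ⊕ 0xE6 = 0x67
  0x67 ⊕ 0x2A = 0x4D
  0x4D ⊕ 0x3B = 0x76
  0x76 ⊕ 0xD0 = 0xA6
  0xA6 ⊕ 0xC3 = 0x65
  0x65 ⊕ 0x7C = 0x19

19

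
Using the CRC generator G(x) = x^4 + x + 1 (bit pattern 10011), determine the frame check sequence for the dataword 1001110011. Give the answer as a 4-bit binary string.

Append 4 zeros: 10011100110000. Divide by 10011 (XOR where the leading bit is 1):
  pos 0: 10011 XOR 10011 = 00000
  pos 5: 10011 XOR 10011 = 00000
Remainder (last 4 bits) = 0000. This is the CRC / FCS.

0000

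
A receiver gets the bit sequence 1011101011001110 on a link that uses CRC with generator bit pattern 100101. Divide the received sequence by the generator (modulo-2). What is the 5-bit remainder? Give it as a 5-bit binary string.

00000

Modulo-2 division of 1011101011001110 by 100101:
  pos 0: 101110 XOR 100101 = 001011
  pos 2: 101110 XOR 100101 = 001011
  pos 4: 101111 XOR 100101 = 001010
  pos 6: 101000 XOR 100101 = 001101
  pos 8: 110111 XOR 100101 = 010010
  pos 9: 100101 XOR 100101 = 000000
Remainder = 00000 (zero — the frame passes the CRC check).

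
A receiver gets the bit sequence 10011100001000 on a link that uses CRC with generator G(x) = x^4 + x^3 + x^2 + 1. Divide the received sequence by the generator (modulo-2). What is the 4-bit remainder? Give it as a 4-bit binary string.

1000

Modulo-2 division of 10011100001000 by 11101:
  pos 0: 10011 XOR 11101 = 01110
  pos 1: 11101 XOR 11101 = 00000
Remainder = 1000 (nonzero — an error is detected).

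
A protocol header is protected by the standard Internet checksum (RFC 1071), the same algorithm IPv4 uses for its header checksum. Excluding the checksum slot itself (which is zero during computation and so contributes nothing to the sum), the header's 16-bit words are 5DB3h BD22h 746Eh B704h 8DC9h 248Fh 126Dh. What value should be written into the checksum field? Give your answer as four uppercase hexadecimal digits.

F4F0

One's-complement addition (fold any carry out of bit 15 back into bit 0):
  0x5DB3 + 0xBD22 = 0x11AD5 → wrap carry → 0x1AD6
  0x1AD6 + 0x746E = 0x08F44
  0x8F44 + 0xB704 = 0x14648 → wrap carry → 0x4649
  0x4649 + 0x8DC9 = 0x0D412
  0xD412 + 0x248F = 0x0F8A1
  0xF8A1 + 0x126D = 0x10B0E → wrap carry → 0x0B0F
One's-complement sum = 0x0B0F.
Checksum = ~0x0B0F & 0xFFFF = 0xF4F0.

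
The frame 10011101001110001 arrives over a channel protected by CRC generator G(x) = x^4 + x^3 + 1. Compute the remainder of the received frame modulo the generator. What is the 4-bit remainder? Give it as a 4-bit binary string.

Modulo-2 division of 10011101001110001 by 11001:
  pos 0: 10011 XOR 11001 = 01010
  pos 1: 10101 XOR 11001 = 01100
  pos 2: 11000 XOR 11001 = 00001
  pos 6: 11001 XOR 11001 = 00000
  pos 11: 11000 XOR 11001 = 00001
Remainder = 0011 (nonzero — an error is detected).

0011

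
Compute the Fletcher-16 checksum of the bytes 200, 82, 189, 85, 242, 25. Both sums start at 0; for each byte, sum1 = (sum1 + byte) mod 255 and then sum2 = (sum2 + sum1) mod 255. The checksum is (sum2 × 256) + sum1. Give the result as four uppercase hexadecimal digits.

Running sums (mod 255):
  after byte 0 (200): sum1=200, sum2=200
  after byte 1 (82): sum1=27, sum2=227
  after byte 2 (189): sum1=216, sum2=188
  after byte 3 (85): sum1=46, sum2=234
  after byte 4 (242): sum1=33, sum2=12
  after byte 5 (25): sum1=58, sum2=70
Checksum = sum2·256 + sum1 = 70·256 + 58 = 17978 = 0x463A.

463A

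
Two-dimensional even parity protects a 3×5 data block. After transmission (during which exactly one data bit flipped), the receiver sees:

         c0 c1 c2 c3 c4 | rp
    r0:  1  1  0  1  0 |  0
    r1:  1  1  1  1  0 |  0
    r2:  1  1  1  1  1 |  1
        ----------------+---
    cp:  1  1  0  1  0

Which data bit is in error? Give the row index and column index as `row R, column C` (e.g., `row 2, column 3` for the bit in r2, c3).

Recompute each row's even parity and compare to rp:
  r0: data parity 1, sent rp 0 → mismatch
  r1: data parity 0, sent rp 0 → ok
  r2: data parity 1, sent rp 1 → ok
Recompute each column's even parity and compare to cp:
  c0: data parity 1, sent cp 1 → ok
  c1: data parity 1, sent cp 1 → ok
  c2: data parity 0, sent cp 0 → ok
  c3: data parity 1, sent cp 1 → ok
  c4: data parity 1, sent cp 0 → mismatch
Exactly one row (r0) and one column (c4) fail → the flipped bit is at their intersection.

row 0, column 4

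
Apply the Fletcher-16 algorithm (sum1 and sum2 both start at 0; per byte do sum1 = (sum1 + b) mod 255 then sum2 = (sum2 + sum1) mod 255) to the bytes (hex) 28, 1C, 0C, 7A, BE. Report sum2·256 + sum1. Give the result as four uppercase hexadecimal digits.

1189

Running sums (mod 255):
  after byte 0 (28): sum1=40, sum2=40
  after byte 1 (1C): sum1=68, sum2=108
  after byte 2 (0C): sum1=80, sum2=188
  after byte 3 (7A): sum1=202, sum2=135
  after byte 4 (BE): sum1=137, sum2=17
Checksum = sum2·256 + sum1 = 17·256 + 137 = 4489 = 0x1189.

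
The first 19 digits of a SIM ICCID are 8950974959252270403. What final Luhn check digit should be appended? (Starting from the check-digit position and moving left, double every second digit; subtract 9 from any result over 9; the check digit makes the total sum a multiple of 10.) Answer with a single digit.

6

Partial digits right→left: 3 0 4 0 7 2 2 5 2 9 5 9 4 7 9 0 5 9 8
Double every second digit counting from the check-digit position (so the 1st, 3rd, 5th, ... of the partial from the right).
  doubled (with −9 where >9): 6 8 5 4 4 1 8 9 1 7 → sum 53
  kept as-is: 0 0 2 5 9 9 7 0 9 → sum 41
Total = 53 + 41 = 94.
Check digit = (10 − (94 mod 10)) mod 10 = 6.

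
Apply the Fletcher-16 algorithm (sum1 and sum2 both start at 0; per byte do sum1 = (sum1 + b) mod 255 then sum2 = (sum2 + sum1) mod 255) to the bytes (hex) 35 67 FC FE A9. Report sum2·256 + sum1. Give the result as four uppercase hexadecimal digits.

Running sums (mod 255):
  after byte 0 (35): sum1=53, sum2=53
  after byte 1 (67): sum1=156, sum2=209
  after byte 2 (FC): sum1=153, sum2=107
  after byte 3 (FE): sum1=152, sum2=4
  after byte 4 (A9): sum1=66, sum2=70
Checksum = sum2·256 + sum1 = 70·256 + 66 = 17986 = 0x4642.

4642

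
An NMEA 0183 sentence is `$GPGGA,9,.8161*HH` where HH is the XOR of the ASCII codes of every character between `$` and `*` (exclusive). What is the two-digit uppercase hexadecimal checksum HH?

XOR the ASCII codes of the payload characters:
  'G' = 0x47 → acc = 0x47
  'P' = 0x50 → acc = 0x17
  'G' = 0x47 → acc = 0x50
  'G' = 0x47 → acc = 0x17
  'A' = 0x41 → acc = 0x56
  ',' = 0x2C → acc = 0x7A
  '9' = 0x39 → acc = 0x43
  ',' = 0x2C → acc = 0x6F
  '.' = 0x2E → acc = 0x41
  '8' = 0x38 → acc = 0x79
  '1' = 0x31 → acc = 0x48
  '6' = 0x36 → acc = 0x7E
  '1' = 0x31 → acc = 0x4F
Checksum = 0x4F.

4F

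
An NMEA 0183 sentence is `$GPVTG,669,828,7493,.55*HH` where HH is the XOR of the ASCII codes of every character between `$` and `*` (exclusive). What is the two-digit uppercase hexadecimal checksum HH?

7E

XOR the ASCII codes of the payload characters:
  'G' = 0x47 → acc = 0x47
  'P' = 0x50 → acc = 0x17
  'V' = 0x56 → acc = 0x41
  'T' = 0x54 → acc = 0x15
  'G' = 0x47 → acc = 0x52
  ',' = 0x2C → acc = 0x7E
  '6' = 0x36 → acc = 0x48
  '6' = 0x36 → acc = 0x7E
  '9' = 0x39 → acc = 0x47
  ',' = 0x2C → acc = 0x6B
  '8' = 0x38 → acc = 0x53
  '2' = 0x32 → acc = 0x61
  '8' = 0x38 → acc = 0x59
  ',' = 0x2C → acc = 0x75
  '7' = 0x37 → acc = 0x42
  '4' = 0x34 → acc = 0x76
  '9' = 0x39 → acc = 0x4F
  '3' = 0x33 → acc = 0x7C
  ',' = 0x2C → acc = 0x50
  '.' = 0x2E → acc = 0x7E
  '5' = 0x35 → acc = 0x4B
  '5' = 0x35 → acc = 0x7E
Checksum = 0x7E.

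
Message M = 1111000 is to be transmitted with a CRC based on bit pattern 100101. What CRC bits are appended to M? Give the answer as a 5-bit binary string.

Append 5 zeros: 111100000000. Divide by 100101 (XOR where the leading bit is 1):
  pos 0: 111100 XOR 100101 = 011001
  pos 1: 110010 XOR 100101 = 010111
  pos 2: 101110 XOR 100101 = 001011
  pos 4: 101100 XOR 100101 = 001001
  pos 6: 100100 XOR 100101 = 000001
Remainder (last 5 bits) = 00001. This is the CRC / FCS.

00001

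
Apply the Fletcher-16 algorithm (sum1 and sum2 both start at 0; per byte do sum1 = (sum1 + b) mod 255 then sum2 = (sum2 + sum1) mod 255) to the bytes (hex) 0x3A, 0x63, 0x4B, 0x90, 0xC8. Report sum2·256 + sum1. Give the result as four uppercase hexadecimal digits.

7C42

Running sums (mod 255):
  after byte 0 (0x3A): sum1=58, sum2=58
  after byte 1 (0x63): sum1=157, sum2=215
  after byte 2 (0x4B): sum1=232, sum2=192
  after byte 3 (0x90): sum1=121, sum2=58
  after byte 4 (0xC8): sum1=66, sum2=124
Checksum = sum2·256 + sum1 = 124·256 + 66 = 31810 = 0x7C42.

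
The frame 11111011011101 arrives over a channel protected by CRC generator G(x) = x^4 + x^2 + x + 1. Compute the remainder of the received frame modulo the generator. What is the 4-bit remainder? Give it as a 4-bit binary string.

1110

Modulo-2 division of 11111011011101 by 10111:
  pos 0: 11111 XOR 10111 = 01000
  pos 1: 10000 XOR 10111 = 00111
  pos 3: 11111 XOR 10111 = 01000
  pos 4: 10000 XOR 10111 = 00111
  pos 6: 11111 XOR 10111 = 01000
  pos 7: 10001 XOR 10111 = 00110
  pos 9: 11001 XOR 10111 = 01110
Remainder = 1110 (nonzero — an error is detected).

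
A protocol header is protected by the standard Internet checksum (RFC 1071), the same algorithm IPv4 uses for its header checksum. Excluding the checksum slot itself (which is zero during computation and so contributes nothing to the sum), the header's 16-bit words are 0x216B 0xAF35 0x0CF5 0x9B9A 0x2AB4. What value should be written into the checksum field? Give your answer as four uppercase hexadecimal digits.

5C1B

One's-complement addition (fold any carry out of bit 15 back into bit 0):
  0x216B + 0xAF35 = 0x0D0A0
  0xD0A0 + 0x0CF5 = 0x0DD95
  0xDD95 + 0x9B9A = 0x1792F → wrap carry → 0x7930
  0x7930 + 0x2AB4 = 0x0A3E4
One's-complement sum = 0xA3E4.
Checksum = ~0xA3E4 & 0xFFFF = 0x5C1B.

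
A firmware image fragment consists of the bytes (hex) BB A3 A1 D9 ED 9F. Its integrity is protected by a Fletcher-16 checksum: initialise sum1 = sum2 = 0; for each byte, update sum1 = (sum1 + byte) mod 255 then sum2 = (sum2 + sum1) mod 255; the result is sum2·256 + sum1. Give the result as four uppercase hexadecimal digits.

2868

Running sums (mod 255):
  after byte 0 (BB): sum1=187, sum2=187
  after byte 1 (A3): sum1=95, sum2=27
  after byte 2 (A1): sum1=1, sum2=28
  after byte 3 (D9): sum1=218, sum2=246
  after byte 4 (ED): sum1=200, sum2=191
  after byte 5 (9F): sum1=104, sum2=40
Checksum = sum2·256 + sum1 = 40·256 + 104 = 10344 = 0x2868.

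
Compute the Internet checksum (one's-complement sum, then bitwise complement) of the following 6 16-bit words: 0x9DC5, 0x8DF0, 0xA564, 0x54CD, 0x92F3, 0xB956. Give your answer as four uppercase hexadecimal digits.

One's-complement addition (fold any carry out of bit 15 back into bit 0):
  0x9DC5 + 0x8DF0 = 0x12BB5 → wrap carry → 0x2BB6
  0x2BB6 + 0xA564 = 0x0D11A
  0xD11A + 0x54CD = 0x125E7 → wrap carry → 0x25E8
  0x25E8 + 0x92F3 = 0x0B8DB
  0xB8DB + 0xB956 = 0x17231 → wrap carry → 0x7232
One's-complement sum = 0x7232.
Checksum = ~0x7232 & 0xFFFF = 0x8DCD.

8DCD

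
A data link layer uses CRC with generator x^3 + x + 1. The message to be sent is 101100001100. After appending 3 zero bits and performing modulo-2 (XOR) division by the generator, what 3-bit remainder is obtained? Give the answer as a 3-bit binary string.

010

Append 3 zeros: 101100001100000. Divide by 1011 (XOR where the leading bit is 1):
  pos 0: 1011 XOR 1011 = 0000
  pos 8: 1100 XOR 1011 = 0111
  pos 9: 1110 XOR 1011 = 0101
  pos 10: 1010 XOR 1011 = 0001
Remainder (last 3 bits) = 010. This is the CRC / FCS.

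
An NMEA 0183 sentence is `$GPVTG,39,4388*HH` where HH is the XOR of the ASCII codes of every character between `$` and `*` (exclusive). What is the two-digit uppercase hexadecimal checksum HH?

5F

XOR the ASCII codes of the payload characters:
  'G' = 0x47 → acc = 0x47
  'P' = 0x50 → acc = 0x17
  'V' = 0x56 → acc = 0x41
  'T' = 0x54 → acc = 0x15
  'G' = 0x47 → acc = 0x52
  ',' = 0x2C → acc = 0x7E
  '3' = 0x33 → acc = 0x4D
  '9' = 0x39 → acc = 0x74
  ',' = 0x2C → acc = 0x58
  '4' = 0x34 → acc = 0x6C
  '3' = 0x33 → acc = 0x5F
  '8' = 0x38 → acc = 0x67
  '8' = 0x38 → acc = 0x5F
Checksum = 0x5F.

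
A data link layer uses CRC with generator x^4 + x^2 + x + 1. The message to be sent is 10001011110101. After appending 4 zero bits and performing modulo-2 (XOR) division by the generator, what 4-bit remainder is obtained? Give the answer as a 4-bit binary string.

Append 4 zeros: 100010111101010000. Divide by 10111 (XOR where the leading bit is 1):
  pos 0: 10001 XOR 10111 = 00110
  pos 2: 11001 XOR 10111 = 01110
  pos 3: 11101 XOR 10111 = 01010
  pos 4: 10101 XOR 10111 = 00010
  pos 7: 10101 XOR 10111 = 00010
  pos 10: 10010 XOR 10111 = 00101
  pos 12: 10100 XOR 10111 = 00011
Remainder (last 4 bits) = 0110. This is the CRC / FCS.

0110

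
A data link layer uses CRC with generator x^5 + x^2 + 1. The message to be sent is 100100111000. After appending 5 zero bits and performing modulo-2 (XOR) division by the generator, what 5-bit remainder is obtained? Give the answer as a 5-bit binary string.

Append 5 zeros: 10010011100000000. Divide by 100101 (XOR where the leading bit is 1):
  pos 0: 100100 XOR 100101 = 000001
  pos 5: 111100 XOR 100101 = 011001
  pos 6: 110010 XOR 100101 = 010111
  pos 7: 101110 XOR 100101 = 001011
  pos 9: 101100 XOR 100101 = 001001
  pos 11: 100100 XOR 100101 = 000001
Remainder (last 5 bits) = 00001. This is the CRC / FCS.

00001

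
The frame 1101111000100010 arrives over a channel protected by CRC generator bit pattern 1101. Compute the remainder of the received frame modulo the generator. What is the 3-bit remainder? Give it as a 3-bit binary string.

111

Modulo-2 division of 1101111000100010 by 1101:
  pos 0: 1101 XOR 1101 = 0000
  pos 4: 1110 XOR 1101 = 0011
  pos 6: 1100 XOR 1101 = 0001
  pos 9: 1100 XOR 1101 = 0001
  pos 12: 1010 XOR 1101 = 0111
Remainder = 111 (nonzero — an error is detected).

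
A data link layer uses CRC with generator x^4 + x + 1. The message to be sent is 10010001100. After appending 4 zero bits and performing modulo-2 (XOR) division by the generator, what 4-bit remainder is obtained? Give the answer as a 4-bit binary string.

0000

Append 4 zeros: 100100011000000. Divide by 10011 (XOR where the leading bit is 1):
  pos 0: 10010 XOR 10011 = 00001
  pos 4: 10011 XOR 10011 = 00000
Remainder (last 4 bits) = 0000. This is the CRC / FCS.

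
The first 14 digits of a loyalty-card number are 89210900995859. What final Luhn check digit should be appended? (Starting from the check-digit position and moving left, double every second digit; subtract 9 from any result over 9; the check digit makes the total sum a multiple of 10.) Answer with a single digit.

Partial digits right→left: 9 5 8 5 9 9 0 0 9 0 1 2 9 8
Double every second digit counting from the check-digit position (so the 1st, 3rd, 5th, ... of the partial from the right).
  doubled (with −9 where >9): 9 7 9 0 9 2 9 → sum 45
  kept as-is: 5 5 9 0 0 2 8 → sum 29
Total = 45 + 29 = 74.
Check digit = (10 − (74 mod 10)) mod 10 = 6.

6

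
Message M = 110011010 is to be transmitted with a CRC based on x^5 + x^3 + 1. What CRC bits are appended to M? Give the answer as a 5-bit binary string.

11110

Append 5 zeros: 11001101000000. Divide by 101001 (XOR where the leading bit is 1):
  pos 0: 110011 XOR 101001 = 011010
  pos 1: 110100 XOR 101001 = 011101
  pos 2: 111011 XOR 101001 = 010010
  pos 3: 100100 XOR 101001 = 001101
  pos 5: 110100 XOR 101001 = 011101
  pos 6: 111010 XOR 101001 = 010011
  pos 7: 100110 XOR 101001 = 001111
Remainder (last 5 bits) = 11110. This is the CRC / FCS.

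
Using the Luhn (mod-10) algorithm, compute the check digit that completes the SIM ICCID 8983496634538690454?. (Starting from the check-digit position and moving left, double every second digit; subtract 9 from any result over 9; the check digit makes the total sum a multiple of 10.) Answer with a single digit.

1

Partial digits right→left: 4 5 4 0 9 6 8 3 5 4 3 6 6 9 4 3 8 9 8
Double every second digit counting from the check-digit position (so the 1st, 3rd, 5th, ... of the partial from the right).
  doubled (with −9 where >9): 8 8 9 7 1 6 3 8 7 7 → sum 64
  kept as-is: 5 0 6 3 4 6 9 3 9 → sum 45
Total = 64 + 45 = 109.
Check digit = (10 − (109 mod 10)) mod 10 = 1.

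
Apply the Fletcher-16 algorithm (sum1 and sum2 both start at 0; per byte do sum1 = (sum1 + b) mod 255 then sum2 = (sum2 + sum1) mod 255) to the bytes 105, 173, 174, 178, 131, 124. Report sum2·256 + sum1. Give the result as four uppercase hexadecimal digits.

Running sums (mod 255):
  after byte 0 (105): sum1=105, sum2=105
  after byte 1 (173): sum1=23, sum2=128
  after byte 2 (174): sum1=197, sum2=70
  after byte 3 (178): sum1=120, sum2=190
  after byte 4 (131): sum1=251, sum2=186
  after byte 5 (124): sum1=120, sum2=51
Checksum = sum2·256 + sum1 = 51·256 + 120 = 13176 = 0x3378.

3378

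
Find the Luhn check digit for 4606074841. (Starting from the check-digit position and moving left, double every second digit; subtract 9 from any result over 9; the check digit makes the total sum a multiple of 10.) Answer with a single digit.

8

Partial digits right→left: 1 4 8 4 7 0 6 0 6 4
Double every second digit counting from the check-digit position (so the 1st, 3rd, 5th, ... of the partial from the right).
  doubled (with −9 where >9): 2 7 5 3 3 → sum 20
  kept as-is: 4 4 0 0 4 → sum 12
Total = 20 + 12 = 32.
Check digit = (10 − (32 mod 10)) mod 10 = 8.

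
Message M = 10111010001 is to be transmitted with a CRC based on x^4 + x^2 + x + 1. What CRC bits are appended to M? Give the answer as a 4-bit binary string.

0101

Append 4 zeros: 101110100010000. Divide by 10111 (XOR where the leading bit is 1):
  pos 0: 10111 XOR 10111 = 00000
  pos 6: 10001 XOR 10111 = 00110
  pos 8: 11000 XOR 10111 = 01111
  pos 9: 11110 XOR 10111 = 01001
  pos 10: 10010 XOR 10111 = 00101
Remainder (last 4 bits) = 0101. This is the CRC / FCS.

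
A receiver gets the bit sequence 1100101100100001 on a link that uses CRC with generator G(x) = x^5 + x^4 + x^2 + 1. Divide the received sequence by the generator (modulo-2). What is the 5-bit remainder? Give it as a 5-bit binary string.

Modulo-2 division of 1100101100100001 by 110101:
  pos 0: 110010 XOR 110101 = 000111
  pos 3: 111110 XOR 110101 = 001011
  pos 5: 101101 XOR 110101 = 011000
  pos 6: 110000 XOR 110101 = 000101
  pos 9: 101000 XOR 110101 = 011101
  pos 10: 111011 XOR 110101 = 001110
Remainder = 01110 (nonzero — an error is detected).

01110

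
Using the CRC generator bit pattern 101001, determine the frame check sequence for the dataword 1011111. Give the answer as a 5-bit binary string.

Append 5 zeros: 101111100000. Divide by 101001 (XOR where the leading bit is 1):
  pos 0: 101111 XOR 101001 = 000110
  pos 3: 110100 XOR 101001 = 011101
  pos 4: 111010 XOR 101001 = 010011
  pos 5: 100110 XOR 101001 = 001111
Remainder (last 5 bits) = 11110. This is the CRC / FCS.

11110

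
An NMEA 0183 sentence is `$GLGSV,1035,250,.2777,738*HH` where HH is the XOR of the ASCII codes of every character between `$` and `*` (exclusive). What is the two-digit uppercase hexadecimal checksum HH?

6E

XOR the ASCII codes of the payload characters:
  'G' = 0x47 → acc = 0x47
  'L' = 0x4C → acc = 0x0B
  'G' = 0x47 → acc = 0x4C
  'S' = 0x53 → acc = 0x1F
  'V' = 0x56 → acc = 0x49
  ',' = 0x2C → acc = 0x65
  '1' = 0x31 → acc = 0x54
  '0' = 0x30 → acc = 0x64
  '3' = 0x33 → acc = 0x57
  '5' = 0x35 → acc = 0x62
  ',' = 0x2C → acc = 0x4E
  '2' = 0x32 → acc = 0x7C
  '5' = 0x35 → acc = 0x49
  '0' = 0x30 → acc = 0x79
  ',' = 0x2C → acc = 0x55
  '.' = 0x2E → acc = 0x7B
  '2' = 0x32 → acc = 0x49
  '7' = 0x37 → acc = 0x7E
  '7' = 0x37 → acc = 0x49
  '7' = 0x37 → acc = 0x7E
  ',' = 0x2C → acc = 0x52
  '7' = 0x37 → acc = 0x65
  '3' = 0x33 → acc = 0x56
  '8' = 0x38 → acc = 0x6E
Checksum = 0x6E.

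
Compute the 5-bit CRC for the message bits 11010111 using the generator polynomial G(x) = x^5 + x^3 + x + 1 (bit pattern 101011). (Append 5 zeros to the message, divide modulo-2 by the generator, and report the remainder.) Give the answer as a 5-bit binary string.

Append 5 zeros: 1101011100000. Divide by 101011 (XOR where the leading bit is 1):
  pos 0: 110101 XOR 101011 = 011110
  pos 1: 111101 XOR 101011 = 010110
  pos 2: 101101 XOR 101011 = 000110
  pos 5: 110000 XOR 101011 = 011011
  pos 6: 110110 XOR 101011 = 011101
  pos 7: 111010 XOR 101011 = 010001
Remainder (last 5 bits) = 10001. This is the CRC / FCS.

10001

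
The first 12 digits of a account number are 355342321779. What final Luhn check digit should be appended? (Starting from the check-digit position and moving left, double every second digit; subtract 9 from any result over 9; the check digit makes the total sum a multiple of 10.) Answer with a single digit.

Partial digits right→left: 9 7 7 1 2 3 2 4 3 5 5 3
Double every second digit counting from the check-digit position (so the 1st, 3rd, 5th, ... of the partial from the right).
  doubled (with −9 where >9): 9 5 4 4 6 1 → sum 29
  kept as-is: 7 1 3 4 5 3 → sum 23
Total = 29 + 23 = 52.
Check digit = (10 − (52 mod 10)) mod 10 = 8.

8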